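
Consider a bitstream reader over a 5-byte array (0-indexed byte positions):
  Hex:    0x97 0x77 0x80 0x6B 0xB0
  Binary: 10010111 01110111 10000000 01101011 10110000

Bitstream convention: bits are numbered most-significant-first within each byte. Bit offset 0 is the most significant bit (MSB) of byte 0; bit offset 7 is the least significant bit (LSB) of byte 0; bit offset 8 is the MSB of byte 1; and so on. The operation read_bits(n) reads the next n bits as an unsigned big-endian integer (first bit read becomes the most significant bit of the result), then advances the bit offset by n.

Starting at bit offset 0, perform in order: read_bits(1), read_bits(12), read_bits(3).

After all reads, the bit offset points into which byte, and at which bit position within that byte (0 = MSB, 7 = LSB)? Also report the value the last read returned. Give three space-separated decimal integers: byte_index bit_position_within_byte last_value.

Answer: 2 0 7

Derivation:
Read 1: bits[0:1] width=1 -> value=1 (bin 1); offset now 1 = byte 0 bit 1; 39 bits remain
Read 2: bits[1:13] width=12 -> value=750 (bin 001011101110); offset now 13 = byte 1 bit 5; 27 bits remain
Read 3: bits[13:16] width=3 -> value=7 (bin 111); offset now 16 = byte 2 bit 0; 24 bits remain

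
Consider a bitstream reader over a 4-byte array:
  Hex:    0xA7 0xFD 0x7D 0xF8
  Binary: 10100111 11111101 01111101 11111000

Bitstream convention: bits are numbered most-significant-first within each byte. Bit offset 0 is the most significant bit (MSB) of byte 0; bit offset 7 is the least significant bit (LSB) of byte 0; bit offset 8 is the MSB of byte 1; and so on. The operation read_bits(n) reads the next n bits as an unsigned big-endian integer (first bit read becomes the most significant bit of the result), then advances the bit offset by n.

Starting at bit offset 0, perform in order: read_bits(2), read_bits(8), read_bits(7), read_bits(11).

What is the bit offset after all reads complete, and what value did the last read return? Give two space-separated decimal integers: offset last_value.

Read 1: bits[0:2] width=2 -> value=2 (bin 10); offset now 2 = byte 0 bit 2; 30 bits remain
Read 2: bits[2:10] width=8 -> value=159 (bin 10011111); offset now 10 = byte 1 bit 2; 22 bits remain
Read 3: bits[10:17] width=7 -> value=122 (bin 1111010); offset now 17 = byte 2 bit 1; 15 bits remain
Read 4: bits[17:28] width=11 -> value=2015 (bin 11111011111); offset now 28 = byte 3 bit 4; 4 bits remain

Answer: 28 2015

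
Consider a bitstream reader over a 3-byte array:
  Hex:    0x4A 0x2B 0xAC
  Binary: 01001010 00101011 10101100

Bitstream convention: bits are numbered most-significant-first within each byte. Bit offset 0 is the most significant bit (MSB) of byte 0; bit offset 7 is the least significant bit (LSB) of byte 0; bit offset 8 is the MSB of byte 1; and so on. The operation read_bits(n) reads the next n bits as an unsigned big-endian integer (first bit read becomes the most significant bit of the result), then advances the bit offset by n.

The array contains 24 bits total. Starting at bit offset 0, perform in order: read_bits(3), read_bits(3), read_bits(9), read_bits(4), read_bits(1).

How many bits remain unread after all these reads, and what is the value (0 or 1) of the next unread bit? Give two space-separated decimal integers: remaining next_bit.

Answer: 4 1

Derivation:
Read 1: bits[0:3] width=3 -> value=2 (bin 010); offset now 3 = byte 0 bit 3; 21 bits remain
Read 2: bits[3:6] width=3 -> value=2 (bin 010); offset now 6 = byte 0 bit 6; 18 bits remain
Read 3: bits[6:15] width=9 -> value=277 (bin 100010101); offset now 15 = byte 1 bit 7; 9 bits remain
Read 4: bits[15:19] width=4 -> value=13 (bin 1101); offset now 19 = byte 2 bit 3; 5 bits remain
Read 5: bits[19:20] width=1 -> value=0 (bin 0); offset now 20 = byte 2 bit 4; 4 bits remain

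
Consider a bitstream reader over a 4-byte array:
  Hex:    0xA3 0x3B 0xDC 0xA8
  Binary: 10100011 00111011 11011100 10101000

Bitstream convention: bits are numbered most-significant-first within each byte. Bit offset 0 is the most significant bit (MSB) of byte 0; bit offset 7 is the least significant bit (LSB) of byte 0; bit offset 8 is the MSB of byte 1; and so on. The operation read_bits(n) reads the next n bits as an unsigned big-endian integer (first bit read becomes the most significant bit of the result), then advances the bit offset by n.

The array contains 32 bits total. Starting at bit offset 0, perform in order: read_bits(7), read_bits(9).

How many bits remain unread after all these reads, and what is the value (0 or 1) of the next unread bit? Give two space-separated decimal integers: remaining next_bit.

Answer: 16 1

Derivation:
Read 1: bits[0:7] width=7 -> value=81 (bin 1010001); offset now 7 = byte 0 bit 7; 25 bits remain
Read 2: bits[7:16] width=9 -> value=315 (bin 100111011); offset now 16 = byte 2 bit 0; 16 bits remain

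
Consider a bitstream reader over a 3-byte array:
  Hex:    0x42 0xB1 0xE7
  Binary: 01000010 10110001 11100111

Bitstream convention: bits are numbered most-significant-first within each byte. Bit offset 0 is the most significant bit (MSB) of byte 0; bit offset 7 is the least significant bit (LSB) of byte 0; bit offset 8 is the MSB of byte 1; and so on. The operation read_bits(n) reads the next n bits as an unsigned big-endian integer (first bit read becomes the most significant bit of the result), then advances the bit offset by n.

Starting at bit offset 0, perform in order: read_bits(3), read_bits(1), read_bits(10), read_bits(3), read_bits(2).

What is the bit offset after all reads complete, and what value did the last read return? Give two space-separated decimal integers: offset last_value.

Read 1: bits[0:3] width=3 -> value=2 (bin 010); offset now 3 = byte 0 bit 3; 21 bits remain
Read 2: bits[3:4] width=1 -> value=0 (bin 0); offset now 4 = byte 0 bit 4; 20 bits remain
Read 3: bits[4:14] width=10 -> value=172 (bin 0010101100); offset now 14 = byte 1 bit 6; 10 bits remain
Read 4: bits[14:17] width=3 -> value=3 (bin 011); offset now 17 = byte 2 bit 1; 7 bits remain
Read 5: bits[17:19] width=2 -> value=3 (bin 11); offset now 19 = byte 2 bit 3; 5 bits remain

Answer: 19 3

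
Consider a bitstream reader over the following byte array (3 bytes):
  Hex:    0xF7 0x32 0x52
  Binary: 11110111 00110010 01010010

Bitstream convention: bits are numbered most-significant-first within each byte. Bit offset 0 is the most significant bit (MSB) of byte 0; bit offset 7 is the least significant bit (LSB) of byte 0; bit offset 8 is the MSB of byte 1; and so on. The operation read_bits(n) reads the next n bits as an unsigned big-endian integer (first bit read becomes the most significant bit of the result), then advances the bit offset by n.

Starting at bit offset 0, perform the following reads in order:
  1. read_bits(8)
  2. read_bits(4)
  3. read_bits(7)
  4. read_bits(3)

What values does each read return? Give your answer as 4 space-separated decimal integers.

Answer: 247 3 18 4

Derivation:
Read 1: bits[0:8] width=8 -> value=247 (bin 11110111); offset now 8 = byte 1 bit 0; 16 bits remain
Read 2: bits[8:12] width=4 -> value=3 (bin 0011); offset now 12 = byte 1 bit 4; 12 bits remain
Read 3: bits[12:19] width=7 -> value=18 (bin 0010010); offset now 19 = byte 2 bit 3; 5 bits remain
Read 4: bits[19:22] width=3 -> value=4 (bin 100); offset now 22 = byte 2 bit 6; 2 bits remain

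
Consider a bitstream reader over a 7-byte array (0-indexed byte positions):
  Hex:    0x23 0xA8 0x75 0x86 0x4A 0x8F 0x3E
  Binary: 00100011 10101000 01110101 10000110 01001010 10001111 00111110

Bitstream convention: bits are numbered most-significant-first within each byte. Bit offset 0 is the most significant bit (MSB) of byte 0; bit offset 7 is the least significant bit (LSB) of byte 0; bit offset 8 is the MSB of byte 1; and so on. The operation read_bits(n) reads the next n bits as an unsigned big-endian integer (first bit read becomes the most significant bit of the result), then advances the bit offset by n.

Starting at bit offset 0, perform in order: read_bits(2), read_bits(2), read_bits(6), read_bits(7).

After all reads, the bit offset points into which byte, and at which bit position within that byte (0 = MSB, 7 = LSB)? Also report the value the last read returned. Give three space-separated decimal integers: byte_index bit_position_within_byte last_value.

Read 1: bits[0:2] width=2 -> value=0 (bin 00); offset now 2 = byte 0 bit 2; 54 bits remain
Read 2: bits[2:4] width=2 -> value=2 (bin 10); offset now 4 = byte 0 bit 4; 52 bits remain
Read 3: bits[4:10] width=6 -> value=14 (bin 001110); offset now 10 = byte 1 bit 2; 46 bits remain
Read 4: bits[10:17] width=7 -> value=80 (bin 1010000); offset now 17 = byte 2 bit 1; 39 bits remain

Answer: 2 1 80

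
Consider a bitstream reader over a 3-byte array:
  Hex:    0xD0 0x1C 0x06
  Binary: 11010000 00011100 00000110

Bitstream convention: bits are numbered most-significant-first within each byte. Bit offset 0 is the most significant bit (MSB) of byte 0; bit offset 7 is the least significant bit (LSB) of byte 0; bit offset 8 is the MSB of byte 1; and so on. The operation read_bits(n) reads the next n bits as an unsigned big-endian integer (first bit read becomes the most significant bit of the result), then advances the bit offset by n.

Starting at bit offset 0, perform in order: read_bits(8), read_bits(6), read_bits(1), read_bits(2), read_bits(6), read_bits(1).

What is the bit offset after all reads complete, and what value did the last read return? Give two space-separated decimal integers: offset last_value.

Answer: 24 0

Derivation:
Read 1: bits[0:8] width=8 -> value=208 (bin 11010000); offset now 8 = byte 1 bit 0; 16 bits remain
Read 2: bits[8:14] width=6 -> value=7 (bin 000111); offset now 14 = byte 1 bit 6; 10 bits remain
Read 3: bits[14:15] width=1 -> value=0 (bin 0); offset now 15 = byte 1 bit 7; 9 bits remain
Read 4: bits[15:17] width=2 -> value=0 (bin 00); offset now 17 = byte 2 bit 1; 7 bits remain
Read 5: bits[17:23] width=6 -> value=3 (bin 000011); offset now 23 = byte 2 bit 7; 1 bits remain
Read 6: bits[23:24] width=1 -> value=0 (bin 0); offset now 24 = byte 3 bit 0; 0 bits remain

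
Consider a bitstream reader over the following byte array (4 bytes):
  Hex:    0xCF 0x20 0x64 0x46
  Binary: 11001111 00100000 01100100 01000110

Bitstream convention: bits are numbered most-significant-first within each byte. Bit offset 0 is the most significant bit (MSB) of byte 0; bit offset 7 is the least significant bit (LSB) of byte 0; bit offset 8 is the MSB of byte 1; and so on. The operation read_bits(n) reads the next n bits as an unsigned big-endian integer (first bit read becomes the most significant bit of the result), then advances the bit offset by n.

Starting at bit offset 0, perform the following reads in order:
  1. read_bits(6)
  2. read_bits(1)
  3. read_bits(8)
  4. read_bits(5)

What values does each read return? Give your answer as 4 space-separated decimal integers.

Read 1: bits[0:6] width=6 -> value=51 (bin 110011); offset now 6 = byte 0 bit 6; 26 bits remain
Read 2: bits[6:7] width=1 -> value=1 (bin 1); offset now 7 = byte 0 bit 7; 25 bits remain
Read 3: bits[7:15] width=8 -> value=144 (bin 10010000); offset now 15 = byte 1 bit 7; 17 bits remain
Read 4: bits[15:20] width=5 -> value=6 (bin 00110); offset now 20 = byte 2 bit 4; 12 bits remain

Answer: 51 1 144 6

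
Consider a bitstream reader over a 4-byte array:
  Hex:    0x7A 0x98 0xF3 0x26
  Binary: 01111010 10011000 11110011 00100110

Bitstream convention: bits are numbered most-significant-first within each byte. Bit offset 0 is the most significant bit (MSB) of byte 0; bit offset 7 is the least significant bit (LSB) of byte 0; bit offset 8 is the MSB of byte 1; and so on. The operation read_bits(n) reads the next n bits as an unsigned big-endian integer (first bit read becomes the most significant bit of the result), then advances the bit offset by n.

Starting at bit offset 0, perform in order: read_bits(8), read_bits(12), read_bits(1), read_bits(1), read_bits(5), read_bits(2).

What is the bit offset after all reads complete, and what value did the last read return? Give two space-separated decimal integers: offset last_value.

Read 1: bits[0:8] width=8 -> value=122 (bin 01111010); offset now 8 = byte 1 bit 0; 24 bits remain
Read 2: bits[8:20] width=12 -> value=2447 (bin 100110001111); offset now 20 = byte 2 bit 4; 12 bits remain
Read 3: bits[20:21] width=1 -> value=0 (bin 0); offset now 21 = byte 2 bit 5; 11 bits remain
Read 4: bits[21:22] width=1 -> value=0 (bin 0); offset now 22 = byte 2 bit 6; 10 bits remain
Read 5: bits[22:27] width=5 -> value=25 (bin 11001); offset now 27 = byte 3 bit 3; 5 bits remain
Read 6: bits[27:29] width=2 -> value=0 (bin 00); offset now 29 = byte 3 bit 5; 3 bits remain

Answer: 29 0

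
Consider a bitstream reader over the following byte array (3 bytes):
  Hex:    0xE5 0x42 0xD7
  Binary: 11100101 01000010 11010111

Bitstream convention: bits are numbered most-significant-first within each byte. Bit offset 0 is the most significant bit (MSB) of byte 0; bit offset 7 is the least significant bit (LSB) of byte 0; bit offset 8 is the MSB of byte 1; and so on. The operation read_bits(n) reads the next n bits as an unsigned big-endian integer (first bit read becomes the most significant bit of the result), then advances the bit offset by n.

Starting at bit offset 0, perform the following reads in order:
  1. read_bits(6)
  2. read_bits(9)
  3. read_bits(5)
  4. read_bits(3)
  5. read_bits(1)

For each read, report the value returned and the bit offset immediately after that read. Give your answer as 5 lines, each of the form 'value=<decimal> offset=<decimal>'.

Answer: value=57 offset=6
value=161 offset=15
value=13 offset=20
value=3 offset=23
value=1 offset=24

Derivation:
Read 1: bits[0:6] width=6 -> value=57 (bin 111001); offset now 6 = byte 0 bit 6; 18 bits remain
Read 2: bits[6:15] width=9 -> value=161 (bin 010100001); offset now 15 = byte 1 bit 7; 9 bits remain
Read 3: bits[15:20] width=5 -> value=13 (bin 01101); offset now 20 = byte 2 bit 4; 4 bits remain
Read 4: bits[20:23] width=3 -> value=3 (bin 011); offset now 23 = byte 2 bit 7; 1 bits remain
Read 5: bits[23:24] width=1 -> value=1 (bin 1); offset now 24 = byte 3 bit 0; 0 bits remain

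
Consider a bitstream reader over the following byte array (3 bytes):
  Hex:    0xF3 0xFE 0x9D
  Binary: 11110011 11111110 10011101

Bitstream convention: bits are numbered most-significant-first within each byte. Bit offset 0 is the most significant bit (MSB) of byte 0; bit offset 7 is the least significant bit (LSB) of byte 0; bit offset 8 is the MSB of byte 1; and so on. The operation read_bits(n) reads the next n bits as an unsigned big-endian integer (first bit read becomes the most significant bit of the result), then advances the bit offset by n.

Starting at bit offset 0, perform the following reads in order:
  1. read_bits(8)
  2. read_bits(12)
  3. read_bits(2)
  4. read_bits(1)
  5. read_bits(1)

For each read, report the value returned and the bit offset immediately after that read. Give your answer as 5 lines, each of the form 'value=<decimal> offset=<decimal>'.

Answer: value=243 offset=8
value=4073 offset=20
value=3 offset=22
value=0 offset=23
value=1 offset=24

Derivation:
Read 1: bits[0:8] width=8 -> value=243 (bin 11110011); offset now 8 = byte 1 bit 0; 16 bits remain
Read 2: bits[8:20] width=12 -> value=4073 (bin 111111101001); offset now 20 = byte 2 bit 4; 4 bits remain
Read 3: bits[20:22] width=2 -> value=3 (bin 11); offset now 22 = byte 2 bit 6; 2 bits remain
Read 4: bits[22:23] width=1 -> value=0 (bin 0); offset now 23 = byte 2 bit 7; 1 bits remain
Read 5: bits[23:24] width=1 -> value=1 (bin 1); offset now 24 = byte 3 bit 0; 0 bits remain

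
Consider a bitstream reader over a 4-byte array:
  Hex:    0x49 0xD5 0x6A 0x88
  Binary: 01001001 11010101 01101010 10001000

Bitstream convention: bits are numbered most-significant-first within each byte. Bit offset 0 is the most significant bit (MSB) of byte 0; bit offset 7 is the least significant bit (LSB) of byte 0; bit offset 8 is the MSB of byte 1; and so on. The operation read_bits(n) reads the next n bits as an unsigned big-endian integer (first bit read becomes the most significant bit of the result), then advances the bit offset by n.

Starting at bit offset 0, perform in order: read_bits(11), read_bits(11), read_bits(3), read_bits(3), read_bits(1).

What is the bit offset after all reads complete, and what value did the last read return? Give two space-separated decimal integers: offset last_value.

Answer: 29 1

Derivation:
Read 1: bits[0:11] width=11 -> value=590 (bin 01001001110); offset now 11 = byte 1 bit 3; 21 bits remain
Read 2: bits[11:22] width=11 -> value=1370 (bin 10101011010); offset now 22 = byte 2 bit 6; 10 bits remain
Read 3: bits[22:25] width=3 -> value=5 (bin 101); offset now 25 = byte 3 bit 1; 7 bits remain
Read 4: bits[25:28] width=3 -> value=0 (bin 000); offset now 28 = byte 3 bit 4; 4 bits remain
Read 5: bits[28:29] width=1 -> value=1 (bin 1); offset now 29 = byte 3 bit 5; 3 bits remain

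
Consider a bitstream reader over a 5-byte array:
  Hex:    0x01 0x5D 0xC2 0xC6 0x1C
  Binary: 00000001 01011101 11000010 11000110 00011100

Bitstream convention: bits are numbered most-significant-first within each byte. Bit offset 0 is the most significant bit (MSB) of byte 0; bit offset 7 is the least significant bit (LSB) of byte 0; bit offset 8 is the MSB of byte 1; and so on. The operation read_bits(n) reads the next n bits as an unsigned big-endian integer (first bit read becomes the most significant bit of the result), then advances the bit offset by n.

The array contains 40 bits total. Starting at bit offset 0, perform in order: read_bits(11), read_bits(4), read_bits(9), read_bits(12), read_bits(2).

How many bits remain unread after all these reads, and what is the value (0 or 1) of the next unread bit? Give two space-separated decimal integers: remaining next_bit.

Answer: 2 0

Derivation:
Read 1: bits[0:11] width=11 -> value=10 (bin 00000001010); offset now 11 = byte 1 bit 3; 29 bits remain
Read 2: bits[11:15] width=4 -> value=14 (bin 1110); offset now 15 = byte 1 bit 7; 25 bits remain
Read 3: bits[15:24] width=9 -> value=450 (bin 111000010); offset now 24 = byte 3 bit 0; 16 bits remain
Read 4: bits[24:36] width=12 -> value=3169 (bin 110001100001); offset now 36 = byte 4 bit 4; 4 bits remain
Read 5: bits[36:38] width=2 -> value=3 (bin 11); offset now 38 = byte 4 bit 6; 2 bits remain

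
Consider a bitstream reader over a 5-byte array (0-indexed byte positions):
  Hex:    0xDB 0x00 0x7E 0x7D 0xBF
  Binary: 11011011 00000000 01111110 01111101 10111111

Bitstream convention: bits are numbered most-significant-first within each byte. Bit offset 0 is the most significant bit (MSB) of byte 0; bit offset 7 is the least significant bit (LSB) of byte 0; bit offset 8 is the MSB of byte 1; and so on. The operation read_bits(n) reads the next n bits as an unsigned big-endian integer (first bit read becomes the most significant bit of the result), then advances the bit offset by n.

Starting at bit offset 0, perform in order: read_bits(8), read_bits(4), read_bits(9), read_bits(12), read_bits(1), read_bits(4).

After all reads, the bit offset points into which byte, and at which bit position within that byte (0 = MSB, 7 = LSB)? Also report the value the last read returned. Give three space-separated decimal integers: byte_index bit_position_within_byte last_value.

Read 1: bits[0:8] width=8 -> value=219 (bin 11011011); offset now 8 = byte 1 bit 0; 32 bits remain
Read 2: bits[8:12] width=4 -> value=0 (bin 0000); offset now 12 = byte 1 bit 4; 28 bits remain
Read 3: bits[12:21] width=9 -> value=15 (bin 000001111); offset now 21 = byte 2 bit 5; 19 bits remain
Read 4: bits[21:33] width=12 -> value=3323 (bin 110011111011); offset now 33 = byte 4 bit 1; 7 bits remain
Read 5: bits[33:34] width=1 -> value=0 (bin 0); offset now 34 = byte 4 bit 2; 6 bits remain
Read 6: bits[34:38] width=4 -> value=15 (bin 1111); offset now 38 = byte 4 bit 6; 2 bits remain

Answer: 4 6 15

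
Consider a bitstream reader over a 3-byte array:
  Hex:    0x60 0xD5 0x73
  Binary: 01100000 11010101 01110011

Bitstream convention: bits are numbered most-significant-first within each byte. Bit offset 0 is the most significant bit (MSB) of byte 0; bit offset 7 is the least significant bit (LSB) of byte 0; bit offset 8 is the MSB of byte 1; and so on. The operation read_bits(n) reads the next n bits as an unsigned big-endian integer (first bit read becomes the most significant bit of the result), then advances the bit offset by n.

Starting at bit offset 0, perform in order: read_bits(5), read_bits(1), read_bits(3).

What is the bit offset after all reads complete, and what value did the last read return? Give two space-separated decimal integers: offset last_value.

Answer: 9 1

Derivation:
Read 1: bits[0:5] width=5 -> value=12 (bin 01100); offset now 5 = byte 0 bit 5; 19 bits remain
Read 2: bits[5:6] width=1 -> value=0 (bin 0); offset now 6 = byte 0 bit 6; 18 bits remain
Read 3: bits[6:9] width=3 -> value=1 (bin 001); offset now 9 = byte 1 bit 1; 15 bits remain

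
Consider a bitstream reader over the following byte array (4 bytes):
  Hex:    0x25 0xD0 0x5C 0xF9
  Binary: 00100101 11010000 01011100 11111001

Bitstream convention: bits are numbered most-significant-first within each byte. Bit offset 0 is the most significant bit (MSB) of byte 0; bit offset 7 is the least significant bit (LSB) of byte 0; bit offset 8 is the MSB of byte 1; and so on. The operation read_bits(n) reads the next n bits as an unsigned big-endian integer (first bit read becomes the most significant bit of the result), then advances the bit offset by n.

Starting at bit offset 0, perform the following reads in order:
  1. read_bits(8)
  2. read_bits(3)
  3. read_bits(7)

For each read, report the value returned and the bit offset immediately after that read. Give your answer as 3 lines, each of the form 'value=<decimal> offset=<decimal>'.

Answer: value=37 offset=8
value=6 offset=11
value=65 offset=18

Derivation:
Read 1: bits[0:8] width=8 -> value=37 (bin 00100101); offset now 8 = byte 1 bit 0; 24 bits remain
Read 2: bits[8:11] width=3 -> value=6 (bin 110); offset now 11 = byte 1 bit 3; 21 bits remain
Read 3: bits[11:18] width=7 -> value=65 (bin 1000001); offset now 18 = byte 2 bit 2; 14 bits remain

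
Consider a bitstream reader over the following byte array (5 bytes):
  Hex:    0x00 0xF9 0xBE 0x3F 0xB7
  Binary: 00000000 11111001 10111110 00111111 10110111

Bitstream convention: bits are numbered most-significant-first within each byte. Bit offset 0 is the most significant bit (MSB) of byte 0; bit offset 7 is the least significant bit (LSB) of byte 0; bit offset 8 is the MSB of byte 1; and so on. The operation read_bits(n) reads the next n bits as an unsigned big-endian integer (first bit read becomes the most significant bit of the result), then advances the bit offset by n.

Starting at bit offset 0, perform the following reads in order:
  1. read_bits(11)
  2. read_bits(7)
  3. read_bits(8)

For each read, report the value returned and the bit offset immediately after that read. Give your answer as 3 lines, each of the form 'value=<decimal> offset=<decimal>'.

Read 1: bits[0:11] width=11 -> value=7 (bin 00000000111); offset now 11 = byte 1 bit 3; 29 bits remain
Read 2: bits[11:18] width=7 -> value=102 (bin 1100110); offset now 18 = byte 2 bit 2; 22 bits remain
Read 3: bits[18:26] width=8 -> value=248 (bin 11111000); offset now 26 = byte 3 bit 2; 14 bits remain

Answer: value=7 offset=11
value=102 offset=18
value=248 offset=26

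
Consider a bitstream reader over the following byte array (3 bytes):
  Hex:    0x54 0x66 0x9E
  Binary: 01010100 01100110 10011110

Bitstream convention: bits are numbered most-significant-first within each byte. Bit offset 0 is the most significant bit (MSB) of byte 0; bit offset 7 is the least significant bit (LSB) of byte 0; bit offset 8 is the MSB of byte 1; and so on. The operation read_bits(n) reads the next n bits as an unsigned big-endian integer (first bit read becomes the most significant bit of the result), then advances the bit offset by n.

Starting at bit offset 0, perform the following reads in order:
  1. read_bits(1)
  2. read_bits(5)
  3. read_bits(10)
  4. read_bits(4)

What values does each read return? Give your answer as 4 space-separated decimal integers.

Read 1: bits[0:1] width=1 -> value=0 (bin 0); offset now 1 = byte 0 bit 1; 23 bits remain
Read 2: bits[1:6] width=5 -> value=21 (bin 10101); offset now 6 = byte 0 bit 6; 18 bits remain
Read 3: bits[6:16] width=10 -> value=102 (bin 0001100110); offset now 16 = byte 2 bit 0; 8 bits remain
Read 4: bits[16:20] width=4 -> value=9 (bin 1001); offset now 20 = byte 2 bit 4; 4 bits remain

Answer: 0 21 102 9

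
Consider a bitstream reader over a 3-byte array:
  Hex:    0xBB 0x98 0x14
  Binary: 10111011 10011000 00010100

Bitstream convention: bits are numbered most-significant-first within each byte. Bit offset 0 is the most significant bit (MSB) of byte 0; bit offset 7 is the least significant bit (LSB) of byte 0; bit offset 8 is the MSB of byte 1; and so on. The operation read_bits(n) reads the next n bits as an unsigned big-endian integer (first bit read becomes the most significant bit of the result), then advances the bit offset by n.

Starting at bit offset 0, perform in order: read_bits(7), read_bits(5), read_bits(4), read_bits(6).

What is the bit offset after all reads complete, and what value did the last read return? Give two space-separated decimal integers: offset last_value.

Read 1: bits[0:7] width=7 -> value=93 (bin 1011101); offset now 7 = byte 0 bit 7; 17 bits remain
Read 2: bits[7:12] width=5 -> value=25 (bin 11001); offset now 12 = byte 1 bit 4; 12 bits remain
Read 3: bits[12:16] width=4 -> value=8 (bin 1000); offset now 16 = byte 2 bit 0; 8 bits remain
Read 4: bits[16:22] width=6 -> value=5 (bin 000101); offset now 22 = byte 2 bit 6; 2 bits remain

Answer: 22 5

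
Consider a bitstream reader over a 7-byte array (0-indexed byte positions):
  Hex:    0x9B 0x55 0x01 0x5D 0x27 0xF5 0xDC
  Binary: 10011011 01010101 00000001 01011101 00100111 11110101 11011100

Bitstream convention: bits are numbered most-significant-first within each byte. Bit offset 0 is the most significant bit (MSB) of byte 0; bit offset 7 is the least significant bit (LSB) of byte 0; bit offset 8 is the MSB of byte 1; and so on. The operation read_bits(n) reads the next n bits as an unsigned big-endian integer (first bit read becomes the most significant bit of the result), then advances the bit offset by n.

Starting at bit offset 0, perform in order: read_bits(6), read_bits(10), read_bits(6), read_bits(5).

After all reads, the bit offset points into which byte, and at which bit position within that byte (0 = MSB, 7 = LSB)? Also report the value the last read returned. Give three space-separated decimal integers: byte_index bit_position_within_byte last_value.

Answer: 3 3 10

Derivation:
Read 1: bits[0:6] width=6 -> value=38 (bin 100110); offset now 6 = byte 0 bit 6; 50 bits remain
Read 2: bits[6:16] width=10 -> value=853 (bin 1101010101); offset now 16 = byte 2 bit 0; 40 bits remain
Read 3: bits[16:22] width=6 -> value=0 (bin 000000); offset now 22 = byte 2 bit 6; 34 bits remain
Read 4: bits[22:27] width=5 -> value=10 (bin 01010); offset now 27 = byte 3 bit 3; 29 bits remain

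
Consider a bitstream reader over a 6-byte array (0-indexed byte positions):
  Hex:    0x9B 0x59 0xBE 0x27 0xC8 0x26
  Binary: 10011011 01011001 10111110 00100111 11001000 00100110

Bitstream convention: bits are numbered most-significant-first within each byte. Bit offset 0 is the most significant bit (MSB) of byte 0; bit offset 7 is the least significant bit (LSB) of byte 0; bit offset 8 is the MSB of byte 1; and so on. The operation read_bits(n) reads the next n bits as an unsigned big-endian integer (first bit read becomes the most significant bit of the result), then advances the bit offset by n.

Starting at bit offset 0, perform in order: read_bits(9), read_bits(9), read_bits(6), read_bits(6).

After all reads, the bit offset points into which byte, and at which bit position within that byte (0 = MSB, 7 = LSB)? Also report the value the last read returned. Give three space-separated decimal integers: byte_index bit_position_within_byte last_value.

Read 1: bits[0:9] width=9 -> value=310 (bin 100110110); offset now 9 = byte 1 bit 1; 39 bits remain
Read 2: bits[9:18] width=9 -> value=358 (bin 101100110); offset now 18 = byte 2 bit 2; 30 bits remain
Read 3: bits[18:24] width=6 -> value=62 (bin 111110); offset now 24 = byte 3 bit 0; 24 bits remain
Read 4: bits[24:30] width=6 -> value=9 (bin 001001); offset now 30 = byte 3 bit 6; 18 bits remain

Answer: 3 6 9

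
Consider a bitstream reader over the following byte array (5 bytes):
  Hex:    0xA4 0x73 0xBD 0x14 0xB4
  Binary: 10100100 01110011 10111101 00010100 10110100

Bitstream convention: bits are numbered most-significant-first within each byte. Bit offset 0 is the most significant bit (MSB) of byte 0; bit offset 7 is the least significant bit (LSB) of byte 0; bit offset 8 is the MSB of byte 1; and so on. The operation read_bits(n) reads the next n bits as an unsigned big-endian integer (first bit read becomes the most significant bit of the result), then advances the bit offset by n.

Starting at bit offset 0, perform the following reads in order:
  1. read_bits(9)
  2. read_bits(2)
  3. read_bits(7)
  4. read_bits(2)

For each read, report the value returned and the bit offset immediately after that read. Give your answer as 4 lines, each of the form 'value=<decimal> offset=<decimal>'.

Answer: value=328 offset=9
value=3 offset=11
value=78 offset=18
value=3 offset=20

Derivation:
Read 1: bits[0:9] width=9 -> value=328 (bin 101001000); offset now 9 = byte 1 bit 1; 31 bits remain
Read 2: bits[9:11] width=2 -> value=3 (bin 11); offset now 11 = byte 1 bit 3; 29 bits remain
Read 3: bits[11:18] width=7 -> value=78 (bin 1001110); offset now 18 = byte 2 bit 2; 22 bits remain
Read 4: bits[18:20] width=2 -> value=3 (bin 11); offset now 20 = byte 2 bit 4; 20 bits remain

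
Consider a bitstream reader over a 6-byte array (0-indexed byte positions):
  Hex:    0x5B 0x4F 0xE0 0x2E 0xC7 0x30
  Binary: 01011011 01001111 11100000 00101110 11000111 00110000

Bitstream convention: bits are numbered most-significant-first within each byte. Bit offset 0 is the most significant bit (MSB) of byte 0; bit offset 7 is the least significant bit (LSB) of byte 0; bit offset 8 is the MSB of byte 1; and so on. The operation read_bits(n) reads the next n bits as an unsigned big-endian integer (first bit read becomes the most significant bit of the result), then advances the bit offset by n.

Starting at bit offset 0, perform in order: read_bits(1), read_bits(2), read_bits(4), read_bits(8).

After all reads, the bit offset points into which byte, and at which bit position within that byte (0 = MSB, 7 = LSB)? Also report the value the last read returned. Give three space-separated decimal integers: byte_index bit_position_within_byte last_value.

Read 1: bits[0:1] width=1 -> value=0 (bin 0); offset now 1 = byte 0 bit 1; 47 bits remain
Read 2: bits[1:3] width=2 -> value=2 (bin 10); offset now 3 = byte 0 bit 3; 45 bits remain
Read 3: bits[3:7] width=4 -> value=13 (bin 1101); offset now 7 = byte 0 bit 7; 41 bits remain
Read 4: bits[7:15] width=8 -> value=167 (bin 10100111); offset now 15 = byte 1 bit 7; 33 bits remain

Answer: 1 7 167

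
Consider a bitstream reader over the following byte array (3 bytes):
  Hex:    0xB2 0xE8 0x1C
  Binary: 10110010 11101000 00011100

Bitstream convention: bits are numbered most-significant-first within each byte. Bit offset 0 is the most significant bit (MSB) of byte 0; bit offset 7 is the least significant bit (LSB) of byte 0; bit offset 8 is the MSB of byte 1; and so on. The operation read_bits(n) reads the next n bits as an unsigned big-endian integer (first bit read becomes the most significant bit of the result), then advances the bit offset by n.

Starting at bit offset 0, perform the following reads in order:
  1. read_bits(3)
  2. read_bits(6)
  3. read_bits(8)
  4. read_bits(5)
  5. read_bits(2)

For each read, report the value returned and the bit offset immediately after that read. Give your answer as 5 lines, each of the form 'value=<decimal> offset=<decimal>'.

Read 1: bits[0:3] width=3 -> value=5 (bin 101); offset now 3 = byte 0 bit 3; 21 bits remain
Read 2: bits[3:9] width=6 -> value=37 (bin 100101); offset now 9 = byte 1 bit 1; 15 bits remain
Read 3: bits[9:17] width=8 -> value=208 (bin 11010000); offset now 17 = byte 2 bit 1; 7 bits remain
Read 4: bits[17:22] width=5 -> value=7 (bin 00111); offset now 22 = byte 2 bit 6; 2 bits remain
Read 5: bits[22:24] width=2 -> value=0 (bin 00); offset now 24 = byte 3 bit 0; 0 bits remain

Answer: value=5 offset=3
value=37 offset=9
value=208 offset=17
value=7 offset=22
value=0 offset=24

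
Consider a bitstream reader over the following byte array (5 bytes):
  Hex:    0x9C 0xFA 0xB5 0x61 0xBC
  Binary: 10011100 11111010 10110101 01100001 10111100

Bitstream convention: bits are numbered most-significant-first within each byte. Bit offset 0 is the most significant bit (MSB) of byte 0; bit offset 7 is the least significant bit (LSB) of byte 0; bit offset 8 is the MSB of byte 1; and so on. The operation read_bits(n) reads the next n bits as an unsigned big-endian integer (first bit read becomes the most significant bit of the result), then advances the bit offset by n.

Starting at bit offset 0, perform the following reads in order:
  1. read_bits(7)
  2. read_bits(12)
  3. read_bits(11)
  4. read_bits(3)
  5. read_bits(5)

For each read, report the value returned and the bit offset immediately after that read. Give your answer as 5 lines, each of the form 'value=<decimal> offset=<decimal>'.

Answer: value=78 offset=7
value=2005 offset=19
value=1368 offset=30
value=3 offset=33
value=15 offset=38

Derivation:
Read 1: bits[0:7] width=7 -> value=78 (bin 1001110); offset now 7 = byte 0 bit 7; 33 bits remain
Read 2: bits[7:19] width=12 -> value=2005 (bin 011111010101); offset now 19 = byte 2 bit 3; 21 bits remain
Read 3: bits[19:30] width=11 -> value=1368 (bin 10101011000); offset now 30 = byte 3 bit 6; 10 bits remain
Read 4: bits[30:33] width=3 -> value=3 (bin 011); offset now 33 = byte 4 bit 1; 7 bits remain
Read 5: bits[33:38] width=5 -> value=15 (bin 01111); offset now 38 = byte 4 bit 6; 2 bits remain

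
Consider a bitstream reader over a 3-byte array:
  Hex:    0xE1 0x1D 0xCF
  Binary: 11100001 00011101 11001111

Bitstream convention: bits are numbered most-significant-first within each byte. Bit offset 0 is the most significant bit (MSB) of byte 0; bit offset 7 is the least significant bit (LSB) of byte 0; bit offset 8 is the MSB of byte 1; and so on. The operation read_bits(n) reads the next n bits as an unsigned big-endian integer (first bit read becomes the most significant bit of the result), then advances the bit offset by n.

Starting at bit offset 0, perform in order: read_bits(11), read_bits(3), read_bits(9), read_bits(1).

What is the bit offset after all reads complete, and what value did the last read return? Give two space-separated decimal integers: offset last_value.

Read 1: bits[0:11] width=11 -> value=1800 (bin 11100001000); offset now 11 = byte 1 bit 3; 13 bits remain
Read 2: bits[11:14] width=3 -> value=7 (bin 111); offset now 14 = byte 1 bit 6; 10 bits remain
Read 3: bits[14:23] width=9 -> value=231 (bin 011100111); offset now 23 = byte 2 bit 7; 1 bits remain
Read 4: bits[23:24] width=1 -> value=1 (bin 1); offset now 24 = byte 3 bit 0; 0 bits remain

Answer: 24 1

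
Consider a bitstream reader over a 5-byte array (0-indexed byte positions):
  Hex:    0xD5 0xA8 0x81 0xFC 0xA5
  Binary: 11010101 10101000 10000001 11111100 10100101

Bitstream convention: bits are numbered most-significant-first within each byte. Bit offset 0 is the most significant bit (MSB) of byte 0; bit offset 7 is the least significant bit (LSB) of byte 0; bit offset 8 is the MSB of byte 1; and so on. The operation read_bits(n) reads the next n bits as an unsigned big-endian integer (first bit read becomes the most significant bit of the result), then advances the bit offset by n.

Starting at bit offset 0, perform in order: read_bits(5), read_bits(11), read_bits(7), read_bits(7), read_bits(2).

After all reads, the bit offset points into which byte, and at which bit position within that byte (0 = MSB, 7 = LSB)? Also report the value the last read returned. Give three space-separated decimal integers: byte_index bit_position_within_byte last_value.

Read 1: bits[0:5] width=5 -> value=26 (bin 11010); offset now 5 = byte 0 bit 5; 35 bits remain
Read 2: bits[5:16] width=11 -> value=1448 (bin 10110101000); offset now 16 = byte 2 bit 0; 24 bits remain
Read 3: bits[16:23] width=7 -> value=64 (bin 1000000); offset now 23 = byte 2 bit 7; 17 bits remain
Read 4: bits[23:30] width=7 -> value=127 (bin 1111111); offset now 30 = byte 3 bit 6; 10 bits remain
Read 5: bits[30:32] width=2 -> value=0 (bin 00); offset now 32 = byte 4 bit 0; 8 bits remain

Answer: 4 0 0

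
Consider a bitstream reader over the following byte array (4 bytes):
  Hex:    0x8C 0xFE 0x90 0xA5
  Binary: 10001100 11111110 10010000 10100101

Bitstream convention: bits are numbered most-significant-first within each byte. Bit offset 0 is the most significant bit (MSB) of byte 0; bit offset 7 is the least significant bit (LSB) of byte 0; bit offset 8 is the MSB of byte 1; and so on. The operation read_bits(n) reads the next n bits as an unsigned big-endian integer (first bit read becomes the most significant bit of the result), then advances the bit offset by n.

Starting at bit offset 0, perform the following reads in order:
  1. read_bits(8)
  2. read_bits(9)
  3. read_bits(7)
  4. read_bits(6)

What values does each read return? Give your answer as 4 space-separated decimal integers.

Read 1: bits[0:8] width=8 -> value=140 (bin 10001100); offset now 8 = byte 1 bit 0; 24 bits remain
Read 2: bits[8:17] width=9 -> value=509 (bin 111111101); offset now 17 = byte 2 bit 1; 15 bits remain
Read 3: bits[17:24] width=7 -> value=16 (bin 0010000); offset now 24 = byte 3 bit 0; 8 bits remain
Read 4: bits[24:30] width=6 -> value=41 (bin 101001); offset now 30 = byte 3 bit 6; 2 bits remain

Answer: 140 509 16 41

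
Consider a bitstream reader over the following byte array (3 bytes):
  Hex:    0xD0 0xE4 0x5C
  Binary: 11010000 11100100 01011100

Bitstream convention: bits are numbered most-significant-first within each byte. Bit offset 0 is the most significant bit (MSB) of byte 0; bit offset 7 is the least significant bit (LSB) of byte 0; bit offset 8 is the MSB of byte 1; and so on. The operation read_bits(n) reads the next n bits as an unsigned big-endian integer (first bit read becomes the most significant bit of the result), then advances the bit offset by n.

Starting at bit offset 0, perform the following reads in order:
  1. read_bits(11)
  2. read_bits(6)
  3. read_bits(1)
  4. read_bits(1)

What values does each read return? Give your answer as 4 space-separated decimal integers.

Answer: 1671 8 1 0

Derivation:
Read 1: bits[0:11] width=11 -> value=1671 (bin 11010000111); offset now 11 = byte 1 bit 3; 13 bits remain
Read 2: bits[11:17] width=6 -> value=8 (bin 001000); offset now 17 = byte 2 bit 1; 7 bits remain
Read 3: bits[17:18] width=1 -> value=1 (bin 1); offset now 18 = byte 2 bit 2; 6 bits remain
Read 4: bits[18:19] width=1 -> value=0 (bin 0); offset now 19 = byte 2 bit 3; 5 bits remain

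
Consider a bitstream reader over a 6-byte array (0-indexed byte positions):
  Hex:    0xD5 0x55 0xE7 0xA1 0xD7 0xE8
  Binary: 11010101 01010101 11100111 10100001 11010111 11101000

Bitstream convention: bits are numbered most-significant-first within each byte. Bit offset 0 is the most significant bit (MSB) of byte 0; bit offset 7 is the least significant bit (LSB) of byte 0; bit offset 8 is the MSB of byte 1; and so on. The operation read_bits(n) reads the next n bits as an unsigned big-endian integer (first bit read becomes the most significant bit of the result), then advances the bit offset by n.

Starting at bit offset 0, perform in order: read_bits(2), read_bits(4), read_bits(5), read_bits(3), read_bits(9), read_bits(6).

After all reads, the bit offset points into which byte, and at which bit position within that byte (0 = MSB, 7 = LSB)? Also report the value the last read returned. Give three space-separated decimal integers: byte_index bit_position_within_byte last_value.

Read 1: bits[0:2] width=2 -> value=3 (bin 11); offset now 2 = byte 0 bit 2; 46 bits remain
Read 2: bits[2:6] width=4 -> value=5 (bin 0101); offset now 6 = byte 0 bit 6; 42 bits remain
Read 3: bits[6:11] width=5 -> value=10 (bin 01010); offset now 11 = byte 1 bit 3; 37 bits remain
Read 4: bits[11:14] width=3 -> value=5 (bin 101); offset now 14 = byte 1 bit 6; 34 bits remain
Read 5: bits[14:23] width=9 -> value=243 (bin 011110011); offset now 23 = byte 2 bit 7; 25 bits remain
Read 6: bits[23:29] width=6 -> value=52 (bin 110100); offset now 29 = byte 3 bit 5; 19 bits remain

Answer: 3 5 52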